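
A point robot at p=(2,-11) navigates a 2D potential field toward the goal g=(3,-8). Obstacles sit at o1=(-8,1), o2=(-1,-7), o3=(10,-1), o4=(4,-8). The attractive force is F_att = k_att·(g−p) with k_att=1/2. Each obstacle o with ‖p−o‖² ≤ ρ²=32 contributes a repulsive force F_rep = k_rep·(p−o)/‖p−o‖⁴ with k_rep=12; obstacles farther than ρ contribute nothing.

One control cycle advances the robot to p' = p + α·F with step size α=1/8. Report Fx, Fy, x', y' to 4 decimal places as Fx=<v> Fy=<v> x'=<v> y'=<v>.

Fx=0.4156 Fy=1.2102 x'=2.0519 y'=-10.8487

F_att = 1/2·(g−p) = 1/2·(1,3) = (0.5000,1.5000)
o1: d²=244 > ρ²=32 → inactive
o2: d²=25 ≤ ρ²=32; F_rep = 12·(3,-4)/25² = (0.0576,-0.0768)
o3: d²=164 > ρ²=32 → inactive
o4: d²=13 ≤ ρ²=32; F_rep = 12·(-2,-3)/13² = (-0.1420,-0.2130)
F = F_att + ΣF_rep = (0.4156,1.2102)
p' = p + 1/8·F = (2.0519,-10.8487)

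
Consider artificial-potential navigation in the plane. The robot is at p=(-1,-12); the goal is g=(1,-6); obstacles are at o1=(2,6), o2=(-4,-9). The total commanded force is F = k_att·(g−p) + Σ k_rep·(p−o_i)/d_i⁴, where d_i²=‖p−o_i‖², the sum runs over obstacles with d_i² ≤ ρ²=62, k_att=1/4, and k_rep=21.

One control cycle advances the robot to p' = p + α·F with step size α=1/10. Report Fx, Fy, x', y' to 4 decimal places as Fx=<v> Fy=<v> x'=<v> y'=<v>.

F_att = 1/4·(g−p) = 1/4·(2,6) = (0.5000,1.5000)
o1: d²=333 > ρ²=62 → inactive
o2: d²=18 ≤ ρ²=62; F_rep = 21·(3,-3)/18² = (0.1944,-0.1944)
F = F_att + ΣF_rep = (0.6944,1.3056)
p' = p + 1/10·F = (-0.9306,-11.8694)

Fx=0.6944 Fy=1.3056 x'=-0.9306 y'=-11.8694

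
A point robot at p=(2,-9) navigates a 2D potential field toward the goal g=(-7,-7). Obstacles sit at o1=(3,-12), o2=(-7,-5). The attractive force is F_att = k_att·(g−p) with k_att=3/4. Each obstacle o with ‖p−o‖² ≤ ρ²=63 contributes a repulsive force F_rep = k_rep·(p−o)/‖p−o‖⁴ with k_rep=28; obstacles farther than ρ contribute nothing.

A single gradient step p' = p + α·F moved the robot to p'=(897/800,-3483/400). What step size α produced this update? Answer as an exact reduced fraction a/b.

F_att = 3/4·(g−p) = 3/4·(-9,2) = (-6.7500,1.5000)
o1: d²=10 ≤ ρ²=63; F_rep = 28·(-1,3)/10² = (-0.2800,0.8400)
o2: d²=97 > ρ²=63 → inactive
F = F_att + ΣF_rep = (-7.0300,2.3400)
Δp = p'−p = (-0.8788,0.2925); α = Δx/Fx = (-703/800) / (-703/100) = 1/8
check: Δy/Fy = (117/400) / (117/50) = 1/8 ✓

α = 1/8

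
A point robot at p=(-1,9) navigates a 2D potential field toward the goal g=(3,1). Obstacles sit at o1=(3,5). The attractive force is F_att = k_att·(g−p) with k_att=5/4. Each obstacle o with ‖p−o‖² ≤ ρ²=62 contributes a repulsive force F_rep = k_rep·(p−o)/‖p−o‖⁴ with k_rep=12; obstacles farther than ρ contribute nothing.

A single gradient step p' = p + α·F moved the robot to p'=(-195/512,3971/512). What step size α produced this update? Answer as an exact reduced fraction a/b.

F_att = 5/4·(g−p) = 5/4·(4,-8) = (5.0000,-10.0000)
o1: d²=32 ≤ ρ²=62; F_rep = 12·(-4,4)/32² = (-0.0469,0.0469)
F = F_att + ΣF_rep = (4.9531,-9.9531)
Δp = p'−p = (0.6191,-1.2441); α = Δx/Fx = (317/512) / (317/64) = 1/8
check: Δy/Fy = (-637/512) / (-637/64) = 1/8 ✓

α = 1/8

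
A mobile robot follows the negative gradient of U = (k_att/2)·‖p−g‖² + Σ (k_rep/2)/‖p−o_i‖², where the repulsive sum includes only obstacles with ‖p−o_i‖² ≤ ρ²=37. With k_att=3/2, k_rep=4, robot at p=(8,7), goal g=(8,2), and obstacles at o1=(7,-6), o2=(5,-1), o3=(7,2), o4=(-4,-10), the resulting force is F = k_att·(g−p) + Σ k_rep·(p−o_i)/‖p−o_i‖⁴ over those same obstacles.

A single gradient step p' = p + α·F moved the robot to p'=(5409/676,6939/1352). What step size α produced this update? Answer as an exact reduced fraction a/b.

α = 1/4

F_att = 3/2·(g−p) = 3/2·(0,-5) = (0.0000,-7.5000)
o1: d²=170 > ρ²=37 → inactive
o2: d²=73 > ρ²=37 → inactive
o3: d²=26 ≤ ρ²=37; F_rep = 4·(1,5)/26² = (0.0059,0.0296)
o4: d²=433 > ρ²=37 → inactive
F = F_att + ΣF_rep = (0.0059,-7.4704)
Δp = p'−p = (0.0015,-1.8676); α = Δx/Fx = (1/676) / (1/169) = 1/4
check: Δy/Fy = (-2525/1352) / (-2525/338) = 1/4 ✓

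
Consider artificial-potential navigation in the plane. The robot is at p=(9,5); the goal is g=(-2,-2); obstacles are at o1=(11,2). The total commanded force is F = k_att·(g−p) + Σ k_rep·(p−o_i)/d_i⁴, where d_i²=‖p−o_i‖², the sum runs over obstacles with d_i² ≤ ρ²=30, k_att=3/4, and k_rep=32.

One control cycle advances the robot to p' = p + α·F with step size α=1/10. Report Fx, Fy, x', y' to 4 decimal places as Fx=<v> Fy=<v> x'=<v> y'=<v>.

F_att = 3/4·(g−p) = 3/4·(-11,-7) = (-8.2500,-5.2500)
o1: d²=13 ≤ ρ²=30; F_rep = 32·(-2,3)/13² = (-0.3787,0.5680)
F = F_att + ΣF_rep = (-8.6287,-4.6820)
p' = p + 1/10·F = (8.1371,4.5318)

Fx=-8.6287 Fy=-4.6820 x'=8.1371 y'=4.5318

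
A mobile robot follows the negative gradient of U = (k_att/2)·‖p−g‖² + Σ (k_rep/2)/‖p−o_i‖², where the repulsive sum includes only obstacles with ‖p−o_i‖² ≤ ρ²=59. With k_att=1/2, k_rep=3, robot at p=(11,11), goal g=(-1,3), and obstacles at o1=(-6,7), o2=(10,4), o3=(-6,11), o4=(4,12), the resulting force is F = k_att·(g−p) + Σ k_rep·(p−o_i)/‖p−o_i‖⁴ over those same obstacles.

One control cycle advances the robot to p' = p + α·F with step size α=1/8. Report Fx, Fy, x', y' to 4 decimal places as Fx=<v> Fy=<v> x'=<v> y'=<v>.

F_att = 1/2·(g−p) = 1/2·(-12,-8) = (-6.0000,-4.0000)
o1: d²=305 > ρ²=59 → inactive
o2: d²=50 ≤ ρ²=59; F_rep = 3·(1,7)/50² = (0.0012,0.0084)
o3: d²=289 > ρ²=59 → inactive
o4: d²=50 ≤ ρ²=59; F_rep = 3·(7,-1)/50² = (0.0084,-0.0012)
F = F_att + ΣF_rep = (-5.9904,-3.9928)
p' = p + 1/8·F = (10.2512,10.5009)

Fx=-5.9904 Fy=-3.9928 x'=10.2512 y'=10.5009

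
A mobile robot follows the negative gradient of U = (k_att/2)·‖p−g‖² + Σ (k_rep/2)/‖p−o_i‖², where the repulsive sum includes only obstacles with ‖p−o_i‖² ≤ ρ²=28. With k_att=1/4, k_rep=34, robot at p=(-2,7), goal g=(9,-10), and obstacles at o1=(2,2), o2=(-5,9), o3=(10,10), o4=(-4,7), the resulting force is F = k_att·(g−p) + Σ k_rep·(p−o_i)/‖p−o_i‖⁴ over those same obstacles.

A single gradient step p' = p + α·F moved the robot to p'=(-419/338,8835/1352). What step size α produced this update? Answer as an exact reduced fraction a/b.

F_att = 1/4·(g−p) = 1/4·(11,-17) = (2.7500,-4.2500)
o1: d²=41 > ρ²=28 → inactive
o2: d²=13 ≤ ρ²=28; F_rep = 34·(3,-2)/13² = (0.6036,-0.4024)
o3: d²=153 > ρ²=28 → inactive
o4: d²=4 ≤ ρ²=28; F_rep = 34·(2,0)/4² = (4.2500,0.0000)
F = F_att + ΣF_rep = (7.6036,-4.6524)
Δp = p'−p = (0.7604,-0.4652); α = Δx/Fx = (257/338) / (1285/169) = 1/10
check: Δy/Fy = (-629/1352) / (-3145/676) = 1/10 ✓

α = 1/10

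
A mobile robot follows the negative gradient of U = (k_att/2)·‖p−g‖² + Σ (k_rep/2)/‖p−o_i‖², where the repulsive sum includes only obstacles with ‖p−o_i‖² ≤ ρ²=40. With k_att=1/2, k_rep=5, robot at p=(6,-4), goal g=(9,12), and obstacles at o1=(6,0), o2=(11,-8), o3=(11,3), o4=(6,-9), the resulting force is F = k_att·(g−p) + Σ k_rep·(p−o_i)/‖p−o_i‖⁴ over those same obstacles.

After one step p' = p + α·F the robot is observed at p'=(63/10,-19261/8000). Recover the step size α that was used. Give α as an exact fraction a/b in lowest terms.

α = 1/5

F_att = 1/2·(g−p) = 1/2·(3,16) = (1.5000,8.0000)
o1: d²=16 ≤ ρ²=40; F_rep = 5·(0,-4)/16² = (0.0000,-0.0781)
o2: d²=41 > ρ²=40 → inactive
o3: d²=74 > ρ²=40 → inactive
o4: d²=25 ≤ ρ²=40; F_rep = 5·(0,5)/25² = (0.0000,0.0400)
F = F_att + ΣF_rep = (1.5000,7.9619)
Δp = p'−p = (0.3000,1.5924); α = Δx/Fx = (3/10) / (3/2) = 1/5
check: Δy/Fy = (12739/8000) / (12739/1600) = 1/5 ✓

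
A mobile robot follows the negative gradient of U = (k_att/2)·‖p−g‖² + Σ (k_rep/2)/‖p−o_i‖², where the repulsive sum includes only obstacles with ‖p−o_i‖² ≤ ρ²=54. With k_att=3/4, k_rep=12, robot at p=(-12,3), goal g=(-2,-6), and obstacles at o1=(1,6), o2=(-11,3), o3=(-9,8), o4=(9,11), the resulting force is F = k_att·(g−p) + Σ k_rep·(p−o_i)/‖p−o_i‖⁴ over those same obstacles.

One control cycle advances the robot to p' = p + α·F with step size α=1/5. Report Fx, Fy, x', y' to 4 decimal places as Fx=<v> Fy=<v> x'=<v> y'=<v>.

F_att = 3/4·(g−p) = 3/4·(10,-9) = (7.5000,-6.7500)
o1: d²=178 > ρ²=54 → inactive
o2: d²=1 ≤ ρ²=54; F_rep = 12·(-1,0)/1² = (-12.0000,0.0000)
o3: d²=34 ≤ ρ²=54; F_rep = 12·(-3,-5)/34² = (-0.0311,-0.0519)
o4: d²=505 > ρ²=54 → inactive
F = F_att + ΣF_rep = (-4.5311,-6.8019)
p' = p + 1/5·F = (-12.9062,1.6396)

Fx=-4.5311 Fy=-6.8019 x'=-12.9062 y'=1.6396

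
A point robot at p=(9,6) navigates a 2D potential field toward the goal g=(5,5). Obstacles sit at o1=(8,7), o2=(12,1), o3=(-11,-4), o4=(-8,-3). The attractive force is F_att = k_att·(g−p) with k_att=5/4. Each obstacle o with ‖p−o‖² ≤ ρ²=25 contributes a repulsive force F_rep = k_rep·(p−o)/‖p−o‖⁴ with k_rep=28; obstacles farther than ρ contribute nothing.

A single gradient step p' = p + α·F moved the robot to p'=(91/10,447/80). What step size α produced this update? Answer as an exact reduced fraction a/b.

α = 1/20

F_att = 5/4·(g−p) = 5/4·(-4,-1) = (-5.0000,-1.2500)
o1: d²=2 ≤ ρ²=25; F_rep = 28·(1,-1)/2² = (7.0000,-7.0000)
o2: d²=34 > ρ²=25 → inactive
o3: d²=500 > ρ²=25 → inactive
o4: d²=370 > ρ²=25 → inactive
F = F_att + ΣF_rep = (2.0000,-8.2500)
Δp = p'−p = (0.1000,-0.4125); α = Δx/Fx = (1/10) / (2) = 1/20
check: Δy/Fy = (-33/80) / (-33/4) = 1/20 ✓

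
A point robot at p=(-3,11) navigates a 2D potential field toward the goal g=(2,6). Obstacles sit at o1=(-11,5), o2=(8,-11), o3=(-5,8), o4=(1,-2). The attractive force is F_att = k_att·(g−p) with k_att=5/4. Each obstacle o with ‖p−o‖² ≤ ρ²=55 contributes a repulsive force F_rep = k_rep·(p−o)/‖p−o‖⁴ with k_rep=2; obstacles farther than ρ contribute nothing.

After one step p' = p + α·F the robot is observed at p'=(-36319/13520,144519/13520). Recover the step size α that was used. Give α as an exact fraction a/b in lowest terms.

α = 1/20

F_att = 5/4·(g−p) = 5/4·(5,-5) = (6.2500,-6.2500)
o1: d²=100 > ρ²=55 → inactive
o2: d²=605 > ρ²=55 → inactive
o3: d²=13 ≤ ρ²=55; F_rep = 2·(2,3)/13² = (0.0237,0.0355)
o4: d²=185 > ρ²=55 → inactive
F = F_att + ΣF_rep = (6.2737,-6.2145)
Δp = p'−p = (0.3137,-0.3107); α = Δx/Fx = (4241/13520) / (4241/676) = 1/20
check: Δy/Fy = (-4201/13520) / (-4201/676) = 1/20 ✓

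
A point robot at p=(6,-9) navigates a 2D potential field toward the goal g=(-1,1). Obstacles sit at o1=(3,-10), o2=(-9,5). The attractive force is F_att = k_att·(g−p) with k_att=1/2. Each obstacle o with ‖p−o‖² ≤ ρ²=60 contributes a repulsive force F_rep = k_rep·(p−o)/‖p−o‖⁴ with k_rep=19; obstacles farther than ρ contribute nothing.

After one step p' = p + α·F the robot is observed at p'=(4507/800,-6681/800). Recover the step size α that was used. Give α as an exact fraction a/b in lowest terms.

F_att = 1/2·(g−p) = 1/2·(-7,10) = (-3.5000,5.0000)
o1: d²=10 ≤ ρ²=60; F_rep = 19·(3,1)/10² = (0.5700,0.1900)
o2: d²=421 > ρ²=60 → inactive
F = F_att + ΣF_rep = (-2.9300,5.1900)
Δp = p'−p = (-0.3663,0.6488); α = Δx/Fx = (-293/800) / (-293/100) = 1/8
check: Δy/Fy = (519/800) / (519/100) = 1/8 ✓

α = 1/8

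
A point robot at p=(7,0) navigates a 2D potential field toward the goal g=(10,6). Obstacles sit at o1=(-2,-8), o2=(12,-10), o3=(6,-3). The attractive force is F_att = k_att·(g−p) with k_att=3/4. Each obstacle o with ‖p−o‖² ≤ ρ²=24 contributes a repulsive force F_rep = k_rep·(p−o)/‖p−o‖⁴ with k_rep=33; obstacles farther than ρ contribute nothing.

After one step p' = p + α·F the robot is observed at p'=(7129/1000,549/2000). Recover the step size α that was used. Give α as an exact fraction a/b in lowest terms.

α = 1/20

F_att = 3/4·(g−p) = 3/4·(3,6) = (2.2500,4.5000)
o1: d²=145 > ρ²=24 → inactive
o2: d²=125 > ρ²=24 → inactive
o3: d²=10 ≤ ρ²=24; F_rep = 33·(1,3)/10² = (0.3300,0.9900)
F = F_att + ΣF_rep = (2.5800,5.4900)
Δp = p'−p = (0.1290,0.2745); α = Δx/Fx = (129/1000) / (129/50) = 1/20
check: Δy/Fy = (549/2000) / (549/100) = 1/20 ✓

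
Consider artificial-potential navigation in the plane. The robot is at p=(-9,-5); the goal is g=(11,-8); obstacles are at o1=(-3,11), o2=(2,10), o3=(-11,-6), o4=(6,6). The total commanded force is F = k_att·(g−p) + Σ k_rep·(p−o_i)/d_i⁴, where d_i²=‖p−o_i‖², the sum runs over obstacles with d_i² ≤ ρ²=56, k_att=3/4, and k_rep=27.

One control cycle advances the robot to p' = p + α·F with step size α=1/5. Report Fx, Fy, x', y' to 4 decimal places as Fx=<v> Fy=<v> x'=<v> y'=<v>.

Fx=17.1600 Fy=-1.1700 x'=-5.5680 y'=-5.2340

F_att = 3/4·(g−p) = 3/4·(20,-3) = (15.0000,-2.2500)
o1: d²=292 > ρ²=56 → inactive
o2: d²=346 > ρ²=56 → inactive
o3: d²=5 ≤ ρ²=56; F_rep = 27·(2,1)/5² = (2.1600,1.0800)
o4: d²=346 > ρ²=56 → inactive
F = F_att + ΣF_rep = (17.1600,-1.1700)
p' = p + 1/5·F = (-5.5680,-5.2340)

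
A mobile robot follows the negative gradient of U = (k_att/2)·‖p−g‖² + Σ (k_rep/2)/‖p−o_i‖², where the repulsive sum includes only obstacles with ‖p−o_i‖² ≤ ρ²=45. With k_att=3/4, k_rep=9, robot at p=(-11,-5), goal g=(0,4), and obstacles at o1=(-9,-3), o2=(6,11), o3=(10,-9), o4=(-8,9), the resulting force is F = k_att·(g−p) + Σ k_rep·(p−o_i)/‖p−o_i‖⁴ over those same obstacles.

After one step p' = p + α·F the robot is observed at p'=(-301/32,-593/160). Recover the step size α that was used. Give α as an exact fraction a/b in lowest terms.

F_att = 3/4·(g−p) = 3/4·(11,9) = (8.2500,6.7500)
o1: d²=8 ≤ ρ²=45; F_rep = 9·(-2,-2)/8² = (-0.2812,-0.2812)
o2: d²=545 > ρ²=45 → inactive
o3: d²=457 > ρ²=45 → inactive
o4: d²=205 > ρ²=45 → inactive
F = F_att + ΣF_rep = (7.9688,6.4688)
Δp = p'−p = (1.5938,1.2937); α = Δx/Fx = (51/32) / (255/32) = 1/5
check: Δy/Fy = (207/160) / (207/32) = 1/5 ✓

α = 1/5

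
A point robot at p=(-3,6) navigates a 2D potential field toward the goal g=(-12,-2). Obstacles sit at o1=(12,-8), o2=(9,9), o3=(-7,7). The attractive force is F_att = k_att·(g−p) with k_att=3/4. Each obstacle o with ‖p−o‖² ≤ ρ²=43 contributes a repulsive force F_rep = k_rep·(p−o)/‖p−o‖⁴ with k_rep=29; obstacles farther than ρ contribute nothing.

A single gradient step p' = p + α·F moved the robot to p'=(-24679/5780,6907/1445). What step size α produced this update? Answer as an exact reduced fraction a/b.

F_att = 3/4·(g−p) = 3/4·(-9,-8) = (-6.7500,-6.0000)
o1: d²=421 > ρ²=43 → inactive
o2: d²=153 > ρ²=43 → inactive
o3: d²=17 ≤ ρ²=43; F_rep = 29·(4,-1)/17² = (0.4014,-0.1003)
F = F_att + ΣF_rep = (-6.3486,-6.1003)
Δp = p'−p = (-1.2697,-1.2201); α = Δx/Fx = (-7339/5780) / (-7339/1156) = 1/5
check: Δy/Fy = (-1763/1445) / (-1763/289) = 1/5 ✓

α = 1/5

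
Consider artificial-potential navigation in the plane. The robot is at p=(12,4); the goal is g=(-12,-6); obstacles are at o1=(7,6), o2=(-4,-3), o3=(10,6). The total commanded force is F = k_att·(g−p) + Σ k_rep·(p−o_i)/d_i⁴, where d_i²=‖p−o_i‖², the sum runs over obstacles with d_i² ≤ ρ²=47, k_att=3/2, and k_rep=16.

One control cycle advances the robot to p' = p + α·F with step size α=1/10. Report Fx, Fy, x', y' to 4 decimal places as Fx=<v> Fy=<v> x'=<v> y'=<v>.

Fx=-35.4049 Fy=-15.5380 x'=8.4595 y'=2.4462

F_att = 3/2·(g−p) = 3/2·(-24,-10) = (-36.0000,-15.0000)
o1: d²=29 ≤ ρ²=47; F_rep = 16·(5,-2)/29² = (0.0951,-0.0380)
o2: d²=305 > ρ²=47 → inactive
o3: d²=8 ≤ ρ²=47; F_rep = 16·(2,-2)/8² = (0.5000,-0.5000)
F = F_att + ΣF_rep = (-35.4049,-15.5380)
p' = p + 1/10·F = (8.4595,2.4462)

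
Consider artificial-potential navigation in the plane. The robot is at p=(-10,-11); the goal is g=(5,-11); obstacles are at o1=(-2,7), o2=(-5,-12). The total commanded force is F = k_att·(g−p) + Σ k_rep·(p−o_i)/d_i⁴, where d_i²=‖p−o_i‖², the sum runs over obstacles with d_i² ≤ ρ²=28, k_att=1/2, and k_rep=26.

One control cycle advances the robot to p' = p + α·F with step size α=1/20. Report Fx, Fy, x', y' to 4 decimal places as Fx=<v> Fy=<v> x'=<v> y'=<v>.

Fx=7.3077 Fy=0.0385 x'=-9.6346 y'=-10.9981

F_att = 1/2·(g−p) = 1/2·(15,0) = (7.5000,0.0000)
o1: d²=388 > ρ²=28 → inactive
o2: d²=26 ≤ ρ²=28; F_rep = 26·(-5,1)/26² = (-0.1923,0.0385)
F = F_att + ΣF_rep = (7.3077,0.0385)
p' = p + 1/20·F = (-9.6346,-10.9981)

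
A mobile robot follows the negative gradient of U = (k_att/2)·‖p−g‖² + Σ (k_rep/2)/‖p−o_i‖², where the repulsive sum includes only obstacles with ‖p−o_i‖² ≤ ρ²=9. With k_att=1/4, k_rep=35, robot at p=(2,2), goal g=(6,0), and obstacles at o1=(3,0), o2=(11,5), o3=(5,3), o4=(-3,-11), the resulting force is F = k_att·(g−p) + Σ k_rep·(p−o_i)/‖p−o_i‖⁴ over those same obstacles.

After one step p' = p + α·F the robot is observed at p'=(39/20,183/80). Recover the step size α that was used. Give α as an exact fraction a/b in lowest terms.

α = 1/8

F_att = 1/4·(g−p) = 1/4·(4,-2) = (1.0000,-0.5000)
o1: d²=5 ≤ ρ²=9; F_rep = 35·(-1,2)/5² = (-1.4000,2.8000)
o2: d²=90 > ρ²=9 → inactive
o3: d²=10 > ρ²=9 → inactive
o4: d²=194 > ρ²=9 → inactive
F = F_att + ΣF_rep = (-0.4000,2.3000)
Δp = p'−p = (-0.0500,0.2875); α = Δx/Fx = (-1/20) / (-2/5) = 1/8
check: Δy/Fy = (23/80) / (23/10) = 1/8 ✓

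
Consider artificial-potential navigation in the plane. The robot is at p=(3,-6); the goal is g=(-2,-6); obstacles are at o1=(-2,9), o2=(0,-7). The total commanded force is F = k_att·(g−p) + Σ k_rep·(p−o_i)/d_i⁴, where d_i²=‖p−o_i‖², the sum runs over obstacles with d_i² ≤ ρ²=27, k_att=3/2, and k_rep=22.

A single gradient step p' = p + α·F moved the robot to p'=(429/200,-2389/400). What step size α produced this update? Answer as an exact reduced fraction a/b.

F_att = 3/2·(g−p) = 3/2·(-5,0) = (-7.5000,0.0000)
o1: d²=250 > ρ²=27 → inactive
o2: d²=10 ≤ ρ²=27; F_rep = 22·(3,1)/10² = (0.6600,0.2200)
F = F_att + ΣF_rep = (-6.8400,0.2200)
Δp = p'−p = (-0.8550,0.0275); α = Δx/Fx = (-171/200) / (-171/25) = 1/8
check: Δy/Fy = (11/400) / (11/50) = 1/8 ✓

α = 1/8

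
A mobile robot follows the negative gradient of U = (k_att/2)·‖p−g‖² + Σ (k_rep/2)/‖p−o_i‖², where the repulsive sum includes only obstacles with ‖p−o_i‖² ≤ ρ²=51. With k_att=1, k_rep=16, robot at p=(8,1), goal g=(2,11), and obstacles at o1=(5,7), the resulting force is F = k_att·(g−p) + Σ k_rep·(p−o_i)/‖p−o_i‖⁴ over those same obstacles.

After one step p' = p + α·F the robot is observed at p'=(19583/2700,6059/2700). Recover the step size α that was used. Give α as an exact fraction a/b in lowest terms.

α = 1/8

F_att = 1·(g−p) = 1·(-6,10) = (-6.0000,10.0000)
o1: d²=45 ≤ ρ²=51; F_rep = 16·(3,-6)/45² = (0.0237,-0.0474)
F = F_att + ΣF_rep = (-5.9763,9.9526)
Δp = p'−p = (-0.7470,1.2441); α = Δx/Fx = (-2017/2700) / (-4034/675) = 1/8
check: Δy/Fy = (3359/2700) / (6718/675) = 1/8 ✓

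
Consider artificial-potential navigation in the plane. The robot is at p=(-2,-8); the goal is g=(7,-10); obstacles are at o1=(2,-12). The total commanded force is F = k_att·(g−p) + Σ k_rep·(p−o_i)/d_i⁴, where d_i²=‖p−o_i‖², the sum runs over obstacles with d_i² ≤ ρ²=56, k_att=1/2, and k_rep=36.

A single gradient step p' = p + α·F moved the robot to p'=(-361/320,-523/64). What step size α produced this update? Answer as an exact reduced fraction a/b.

α = 1/5

F_att = 1/2·(g−p) = 1/2·(9,-2) = (4.5000,-1.0000)
o1: d²=32 ≤ ρ²=56; F_rep = 36·(-4,4)/32² = (-0.1406,0.1406)
F = F_att + ΣF_rep = (4.3594,-0.8594)
Δp = p'−p = (0.8719,-0.1719); α = Δx/Fx = (279/320) / (279/64) = 1/5
check: Δy/Fy = (-11/64) / (-55/64) = 1/5 ✓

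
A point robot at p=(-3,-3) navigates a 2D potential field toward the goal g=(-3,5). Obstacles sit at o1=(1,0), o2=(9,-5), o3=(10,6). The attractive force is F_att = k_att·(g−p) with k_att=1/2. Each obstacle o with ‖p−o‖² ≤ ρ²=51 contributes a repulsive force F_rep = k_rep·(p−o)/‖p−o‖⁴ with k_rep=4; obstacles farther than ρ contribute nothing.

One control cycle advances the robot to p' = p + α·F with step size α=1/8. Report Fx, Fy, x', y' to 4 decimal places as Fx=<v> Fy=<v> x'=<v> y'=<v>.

F_att = 1/2·(g−p) = 1/2·(0,8) = (0.0000,4.0000)
o1: d²=25 ≤ ρ²=51; F_rep = 4·(-4,-3)/25² = (-0.0256,-0.0192)
o2: d²=148 > ρ²=51 → inactive
o3: d²=250 > ρ²=51 → inactive
F = F_att + ΣF_rep = (-0.0256,3.9808)
p' = p + 1/8·F = (-3.0032,-2.5024)

Fx=-0.0256 Fy=3.9808 x'=-3.0032 y'=-2.5024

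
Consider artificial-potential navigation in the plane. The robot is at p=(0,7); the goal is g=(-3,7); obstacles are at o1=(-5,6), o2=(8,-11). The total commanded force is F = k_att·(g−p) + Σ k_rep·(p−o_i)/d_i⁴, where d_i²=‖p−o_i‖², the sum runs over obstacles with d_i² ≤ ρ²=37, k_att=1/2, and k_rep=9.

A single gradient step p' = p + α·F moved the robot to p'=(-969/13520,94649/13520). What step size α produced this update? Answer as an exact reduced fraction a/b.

F_att = 1/2·(g−p) = 1/2·(-3,0) = (-1.5000,0.0000)
o1: d²=26 ≤ ρ²=37; F_rep = 9·(5,1)/26² = (0.0666,0.0133)
o2: d²=388 > ρ²=37 → inactive
F = F_att + ΣF_rep = (-1.4334,0.0133)
Δp = p'−p = (-0.0717,0.0007); α = Δx/Fx = (-969/13520) / (-969/676) = 1/20
check: Δy/Fy = (9/13520) / (9/676) = 1/20 ✓

α = 1/20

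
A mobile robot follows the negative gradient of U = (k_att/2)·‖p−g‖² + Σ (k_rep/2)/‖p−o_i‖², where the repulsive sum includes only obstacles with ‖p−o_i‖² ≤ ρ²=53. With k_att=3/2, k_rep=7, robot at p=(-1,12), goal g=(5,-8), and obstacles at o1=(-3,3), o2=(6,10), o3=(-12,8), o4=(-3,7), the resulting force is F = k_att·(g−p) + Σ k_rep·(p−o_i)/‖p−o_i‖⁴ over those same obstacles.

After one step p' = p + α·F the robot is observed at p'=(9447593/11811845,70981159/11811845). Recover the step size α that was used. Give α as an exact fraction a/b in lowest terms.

α = 1/5

F_att = 3/2·(g−p) = 3/2·(6,-20) = (9.0000,-30.0000)
o1: d²=85 > ρ²=53 → inactive
o2: d²=53 ≤ ρ²=53; F_rep = 7·(-7,2)/53² = (-0.0174,0.0050)
o3: d²=137 > ρ²=53 → inactive
o4: d²=29 ≤ ρ²=53; F_rep = 7·(2,5)/29² = (0.0166,0.0416)
F = F_att + ΣF_rep = (8.9992,-29.9534)
Δp = p'−p = (1.7998,-5.9907); α = Δx/Fx = (21259438/11811845) / (21259438/2362369) = 1/5
check: Δy/Fy = (-70760981/11811845) / (-70760981/2362369) = 1/5 ✓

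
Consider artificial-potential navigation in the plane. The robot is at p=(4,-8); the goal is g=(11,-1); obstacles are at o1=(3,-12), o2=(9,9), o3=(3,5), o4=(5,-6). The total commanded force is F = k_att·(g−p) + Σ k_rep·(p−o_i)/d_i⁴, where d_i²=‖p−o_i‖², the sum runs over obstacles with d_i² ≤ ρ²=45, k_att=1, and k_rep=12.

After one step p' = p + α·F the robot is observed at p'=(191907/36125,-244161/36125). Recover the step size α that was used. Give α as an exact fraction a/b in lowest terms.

α = 1/5

F_att = 1·(g−p) = 1·(7,7) = (7.0000,7.0000)
o1: d²=17 ≤ ρ²=45; F_rep = 12·(1,4)/17² = (0.0415,0.1661)
o2: d²=314 > ρ²=45 → inactive
o3: d²=170 > ρ²=45 → inactive
o4: d²=5 ≤ ρ²=45; F_rep = 12·(-1,-2)/5² = (-0.4800,-0.9600)
F = F_att + ΣF_rep = (6.5615,6.2061)
Δp = p'−p = (1.3123,1.2412); α = Δx/Fx = (47407/36125) / (47407/7225) = 1/5
check: Δy/Fy = (44839/36125) / (44839/7225) = 1/5 ✓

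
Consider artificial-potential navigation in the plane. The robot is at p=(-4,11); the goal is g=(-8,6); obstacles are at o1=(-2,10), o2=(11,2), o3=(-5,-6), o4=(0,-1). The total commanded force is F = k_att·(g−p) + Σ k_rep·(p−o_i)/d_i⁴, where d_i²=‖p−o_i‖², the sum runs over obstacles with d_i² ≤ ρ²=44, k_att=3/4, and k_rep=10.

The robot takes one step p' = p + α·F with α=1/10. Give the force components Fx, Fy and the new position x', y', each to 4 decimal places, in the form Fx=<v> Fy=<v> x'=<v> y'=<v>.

Fx=-3.8000 Fy=-3.3500 x'=-4.3800 y'=10.6650

F_att = 3/4·(g−p) = 3/4·(-4,-5) = (-3.0000,-3.7500)
o1: d²=5 ≤ ρ²=44; F_rep = 10·(-2,1)/5² = (-0.8000,0.4000)
o2: d²=306 > ρ²=44 → inactive
o3: d²=290 > ρ²=44 → inactive
o4: d²=160 > ρ²=44 → inactive
F = F_att + ΣF_rep = (-3.8000,-3.3500)
p' = p + 1/10·F = (-4.3800,10.6650)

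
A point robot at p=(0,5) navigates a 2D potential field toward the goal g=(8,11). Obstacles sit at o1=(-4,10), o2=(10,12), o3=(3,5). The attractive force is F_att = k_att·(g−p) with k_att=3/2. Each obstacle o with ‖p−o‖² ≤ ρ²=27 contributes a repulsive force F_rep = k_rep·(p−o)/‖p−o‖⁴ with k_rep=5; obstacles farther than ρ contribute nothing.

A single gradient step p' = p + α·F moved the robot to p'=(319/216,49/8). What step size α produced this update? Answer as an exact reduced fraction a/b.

α = 1/8

F_att = 3/2·(g−p) = 3/2·(8,6) = (12.0000,9.0000)
o1: d²=41 > ρ²=27 → inactive
o2: d²=149 > ρ²=27 → inactive
o3: d²=9 ≤ ρ²=27; F_rep = 5·(-3,0)/9² = (-0.1852,0.0000)
F = F_att + ΣF_rep = (11.8148,9.0000)
Δp = p'−p = (1.4769,1.1250); α = Δx/Fx = (319/216) / (319/27) = 1/8
check: Δy/Fy = (9/8) / (9) = 1/8 ✓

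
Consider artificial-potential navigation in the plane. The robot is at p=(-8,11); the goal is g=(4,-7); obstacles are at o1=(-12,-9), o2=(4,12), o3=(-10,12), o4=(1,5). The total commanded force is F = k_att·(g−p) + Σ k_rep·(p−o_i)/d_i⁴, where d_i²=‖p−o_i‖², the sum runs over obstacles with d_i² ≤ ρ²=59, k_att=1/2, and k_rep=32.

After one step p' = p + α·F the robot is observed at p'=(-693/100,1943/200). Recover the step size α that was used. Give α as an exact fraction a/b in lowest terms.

α = 1/8

F_att = 1/2·(g−p) = 1/2·(12,-18) = (6.0000,-9.0000)
o1: d²=416 > ρ²=59 → inactive
o2: d²=145 > ρ²=59 → inactive
o3: d²=5 ≤ ρ²=59; F_rep = 32·(2,-1)/5² = (2.5600,-1.2800)
o4: d²=117 > ρ²=59 → inactive
F = F_att + ΣF_rep = (8.5600,-10.2800)
Δp = p'−p = (1.0700,-1.2850); α = Δx/Fx = (107/100) / (214/25) = 1/8
check: Δy/Fy = (-257/200) / (-257/25) = 1/8 ✓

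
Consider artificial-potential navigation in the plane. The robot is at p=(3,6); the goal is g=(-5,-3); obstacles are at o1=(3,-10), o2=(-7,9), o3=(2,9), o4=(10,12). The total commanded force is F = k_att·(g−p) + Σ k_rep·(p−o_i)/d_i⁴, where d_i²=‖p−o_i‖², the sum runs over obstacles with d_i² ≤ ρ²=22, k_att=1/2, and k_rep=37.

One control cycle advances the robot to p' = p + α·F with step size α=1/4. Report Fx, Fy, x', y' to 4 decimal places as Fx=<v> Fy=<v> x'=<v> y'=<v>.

Fx=-3.6300 Fy=-5.6100 x'=2.0925 y'=4.5975

F_att = 1/2·(g−p) = 1/2·(-8,-9) = (-4.0000,-4.5000)
o1: d²=256 > ρ²=22 → inactive
o2: d²=109 > ρ²=22 → inactive
o3: d²=10 ≤ ρ²=22; F_rep = 37·(1,-3)/10² = (0.3700,-1.1100)
o4: d²=85 > ρ²=22 → inactive
F = F_att + ΣF_rep = (-3.6300,-5.6100)
p' = p + 1/4·F = (2.0925,4.5975)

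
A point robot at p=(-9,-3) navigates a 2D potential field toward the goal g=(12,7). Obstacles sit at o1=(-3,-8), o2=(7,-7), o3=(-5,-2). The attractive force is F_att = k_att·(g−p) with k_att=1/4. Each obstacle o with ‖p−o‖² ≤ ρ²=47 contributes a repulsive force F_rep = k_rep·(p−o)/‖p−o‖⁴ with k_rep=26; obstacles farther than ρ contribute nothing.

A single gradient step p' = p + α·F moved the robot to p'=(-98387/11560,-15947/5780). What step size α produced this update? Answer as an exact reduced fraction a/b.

α = 1/10

F_att = 1/4·(g−p) = 1/4·(21,10) = (5.2500,2.5000)
o1: d²=61 > ρ²=47 → inactive
o2: d²=272 > ρ²=47 → inactive
o3: d²=17 ≤ ρ²=47; F_rep = 26·(-4,-1)/17² = (-0.3599,-0.0900)
F = F_att + ΣF_rep = (4.8901,2.4100)
Δp = p'−p = (0.4890,0.2410); α = Δx/Fx = (5653/11560) / (5653/1156) = 1/10
check: Δy/Fy = (1393/5780) / (1393/578) = 1/10 ✓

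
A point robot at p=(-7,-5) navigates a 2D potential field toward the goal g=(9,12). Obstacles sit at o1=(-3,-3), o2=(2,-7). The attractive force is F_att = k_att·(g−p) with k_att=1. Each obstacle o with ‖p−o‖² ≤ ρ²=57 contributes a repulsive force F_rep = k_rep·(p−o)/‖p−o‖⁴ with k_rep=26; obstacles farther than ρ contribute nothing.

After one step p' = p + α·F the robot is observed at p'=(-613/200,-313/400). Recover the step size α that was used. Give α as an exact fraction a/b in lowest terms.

α = 1/4

F_att = 1·(g−p) = 1·(16,17) = (16.0000,17.0000)
o1: d²=20 ≤ ρ²=57; F_rep = 26·(-4,-2)/20² = (-0.2600,-0.1300)
o2: d²=85 > ρ²=57 → inactive
F = F_att + ΣF_rep = (15.7400,16.8700)
Δp = p'−p = (3.9350,4.2175); α = Δx/Fx = (787/200) / (787/50) = 1/4
check: Δy/Fy = (1687/400) / (1687/100) = 1/4 ✓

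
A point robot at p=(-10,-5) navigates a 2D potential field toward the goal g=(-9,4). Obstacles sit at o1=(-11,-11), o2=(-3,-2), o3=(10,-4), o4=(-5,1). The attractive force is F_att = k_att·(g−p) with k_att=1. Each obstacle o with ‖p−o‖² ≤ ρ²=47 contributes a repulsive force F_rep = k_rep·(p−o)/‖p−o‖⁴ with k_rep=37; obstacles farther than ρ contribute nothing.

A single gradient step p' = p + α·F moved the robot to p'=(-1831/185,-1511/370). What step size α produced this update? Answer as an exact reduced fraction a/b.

α = 1/10

F_att = 1·(g−p) = 1·(1,9) = (1.0000,9.0000)
o1: d²=37 ≤ ρ²=47; F_rep = 37·(1,6)/37² = (0.0270,0.1622)
o2: d²=58 > ρ²=47 → inactive
o3: d²=401 > ρ²=47 → inactive
o4: d²=61 > ρ²=47 → inactive
F = F_att + ΣF_rep = (1.0270,9.1622)
Δp = p'−p = (0.1027,0.9162); α = Δx/Fx = (19/185) / (38/37) = 1/10
check: Δy/Fy = (339/370) / (339/37) = 1/10 ✓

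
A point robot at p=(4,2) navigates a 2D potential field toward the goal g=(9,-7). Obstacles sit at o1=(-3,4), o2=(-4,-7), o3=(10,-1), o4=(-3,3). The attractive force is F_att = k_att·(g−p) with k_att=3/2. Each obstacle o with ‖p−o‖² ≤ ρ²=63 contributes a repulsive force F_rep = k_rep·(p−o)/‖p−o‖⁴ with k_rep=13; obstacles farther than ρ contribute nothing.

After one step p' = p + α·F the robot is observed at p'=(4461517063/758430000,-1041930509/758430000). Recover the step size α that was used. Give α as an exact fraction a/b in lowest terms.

α = 1/4

F_att = 3/2·(g−p) = 3/2·(5,-9) = (7.5000,-13.5000)
o1: d²=53 ≤ ρ²=63; F_rep = 13·(7,-2)/53² = (0.0324,-0.0093)
o2: d²=145 > ρ²=63 → inactive
o3: d²=45 ≤ ρ²=63; F_rep = 13·(-6,3)/45² = (-0.0385,0.0193)
o4: d²=50 ≤ ρ²=63; F_rep = 13·(7,-1)/50² = (0.0364,-0.0052)
F = F_att + ΣF_rep = (7.5303,-13.4952)
Δp = p'−p = (1.8826,-3.3738); α = Δx/Fx = (1427797063/758430000) / (1427797063/189607500) = 1/4
check: Δy/Fy = (-2558790509/758430000) / (-2558790509/189607500) = 1/4 ✓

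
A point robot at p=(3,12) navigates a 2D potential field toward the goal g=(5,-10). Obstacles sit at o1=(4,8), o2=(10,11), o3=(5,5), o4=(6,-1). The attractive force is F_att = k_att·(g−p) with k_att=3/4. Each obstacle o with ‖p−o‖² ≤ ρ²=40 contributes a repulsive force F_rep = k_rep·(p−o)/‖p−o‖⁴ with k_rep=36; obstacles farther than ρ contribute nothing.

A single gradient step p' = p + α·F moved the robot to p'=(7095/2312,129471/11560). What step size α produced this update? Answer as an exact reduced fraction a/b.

F_att = 3/4·(g−p) = 3/4·(2,-22) = (1.5000,-16.5000)
o1: d²=17 ≤ ρ²=40; F_rep = 36·(-1,4)/17² = (-0.1246,0.4983)
o2: d²=50 > ρ²=40 → inactive
o3: d²=53 > ρ²=40 → inactive
o4: d²=178 > ρ²=40 → inactive
F = F_att + ΣF_rep = (1.3754,-16.0017)
Δp = p'−p = (0.0688,-0.8001); α = Δx/Fx = (159/2312) / (795/578) = 1/20
check: Δy/Fy = (-9249/11560) / (-9249/578) = 1/20 ✓

α = 1/20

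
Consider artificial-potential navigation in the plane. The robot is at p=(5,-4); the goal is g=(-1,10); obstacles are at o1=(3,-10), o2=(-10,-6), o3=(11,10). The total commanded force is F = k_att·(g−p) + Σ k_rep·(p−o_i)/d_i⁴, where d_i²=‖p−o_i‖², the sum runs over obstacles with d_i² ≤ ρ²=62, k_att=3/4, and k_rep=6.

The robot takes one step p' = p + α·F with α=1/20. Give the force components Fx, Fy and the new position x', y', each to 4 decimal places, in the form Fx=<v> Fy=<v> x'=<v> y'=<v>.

F_att = 3/4·(g−p) = 3/4·(-6,14) = (-4.5000,10.5000)
o1: d²=40 ≤ ρ²=62; F_rep = 6·(2,6)/40² = (0.0075,0.0225)
o2: d²=229 > ρ²=62 → inactive
o3: d²=232 > ρ²=62 → inactive
F = F_att + ΣF_rep = (-4.4925,10.5225)
p' = p + 1/20·F = (4.7754,-3.4739)

Fx=-4.4925 Fy=10.5225 x'=4.7754 y'=-3.4739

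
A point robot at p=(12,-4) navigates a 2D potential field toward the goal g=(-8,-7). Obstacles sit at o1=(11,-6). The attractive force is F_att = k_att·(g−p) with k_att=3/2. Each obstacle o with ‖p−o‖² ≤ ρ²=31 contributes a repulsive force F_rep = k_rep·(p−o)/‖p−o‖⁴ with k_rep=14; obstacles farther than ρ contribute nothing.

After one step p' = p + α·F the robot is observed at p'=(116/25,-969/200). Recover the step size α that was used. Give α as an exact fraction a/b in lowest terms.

F_att = 3/2·(g−p) = 3/2·(-20,-3) = (-30.0000,-4.5000)
o1: d²=5 ≤ ρ²=31; F_rep = 14·(1,2)/5² = (0.5600,1.1200)
F = F_att + ΣF_rep = (-29.4400,-3.3800)
Δp = p'−p = (-7.3600,-0.8450); α = Δx/Fx = (-184/25) / (-736/25) = 1/4
check: Δy/Fy = (-169/200) / (-169/50) = 1/4 ✓

α = 1/4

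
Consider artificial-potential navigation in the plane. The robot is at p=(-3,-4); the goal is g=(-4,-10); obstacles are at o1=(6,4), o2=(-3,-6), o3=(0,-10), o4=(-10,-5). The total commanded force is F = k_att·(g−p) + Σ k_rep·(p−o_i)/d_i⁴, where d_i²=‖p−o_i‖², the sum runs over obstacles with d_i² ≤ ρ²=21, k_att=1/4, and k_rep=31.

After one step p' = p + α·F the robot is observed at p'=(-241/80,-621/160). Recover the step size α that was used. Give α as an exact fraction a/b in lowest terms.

F_att = 1/4·(g−p) = 1/4·(-1,-6) = (-0.2500,-1.5000)
o1: d²=145 > ρ²=21 → inactive
o2: d²=4 ≤ ρ²=21; F_rep = 31·(0,2)/4² = (0.0000,3.8750)
o3: d²=45 > ρ²=21 → inactive
o4: d²=50 > ρ²=21 → inactive
F = F_att + ΣF_rep = (-0.2500,2.3750)
Δp = p'−p = (-0.0125,0.1187); α = Δx/Fx = (-1/80) / (-1/4) = 1/20
check: Δy/Fy = (19/160) / (19/8) = 1/20 ✓

α = 1/20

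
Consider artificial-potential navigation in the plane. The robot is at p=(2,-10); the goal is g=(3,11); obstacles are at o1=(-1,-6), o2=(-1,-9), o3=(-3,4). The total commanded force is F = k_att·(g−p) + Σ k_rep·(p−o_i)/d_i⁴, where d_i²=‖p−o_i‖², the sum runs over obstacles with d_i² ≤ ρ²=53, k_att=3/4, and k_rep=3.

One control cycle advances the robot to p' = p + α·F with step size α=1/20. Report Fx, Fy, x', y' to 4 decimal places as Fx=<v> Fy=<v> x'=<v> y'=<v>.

Fx=0.8544 Fy=15.7008 x'=2.0427 y'=-9.2150

F_att = 3/4·(g−p) = 3/4·(1,21) = (0.7500,15.7500)
o1: d²=25 ≤ ρ²=53; F_rep = 3·(3,-4)/25² = (0.0144,-0.0192)
o2: d²=10 ≤ ρ²=53; F_rep = 3·(3,-1)/10² = (0.0900,-0.0300)
o3: d²=221 > ρ²=53 → inactive
F = F_att + ΣF_rep = (0.8544,15.7008)
p' = p + 1/20·F = (2.0427,-9.2150)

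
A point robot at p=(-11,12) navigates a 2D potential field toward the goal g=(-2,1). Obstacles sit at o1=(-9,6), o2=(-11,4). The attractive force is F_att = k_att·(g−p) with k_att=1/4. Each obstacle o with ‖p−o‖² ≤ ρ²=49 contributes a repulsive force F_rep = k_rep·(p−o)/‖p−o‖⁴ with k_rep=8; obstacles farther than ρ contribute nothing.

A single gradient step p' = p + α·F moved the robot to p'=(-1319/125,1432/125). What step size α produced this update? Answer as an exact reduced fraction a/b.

F_att = 1/4·(g−p) = 1/4·(9,-11) = (2.2500,-2.7500)
o1: d²=40 ≤ ρ²=49; F_rep = 8·(-2,6)/40² = (-0.0100,0.0300)
o2: d²=64 > ρ²=49 → inactive
F = F_att + ΣF_rep = (2.2400,-2.7200)
Δp = p'−p = (0.4480,-0.5440); α = Δx/Fx = (56/125) / (56/25) = 1/5
check: Δy/Fy = (-68/125) / (-68/25) = 1/5 ✓

α = 1/5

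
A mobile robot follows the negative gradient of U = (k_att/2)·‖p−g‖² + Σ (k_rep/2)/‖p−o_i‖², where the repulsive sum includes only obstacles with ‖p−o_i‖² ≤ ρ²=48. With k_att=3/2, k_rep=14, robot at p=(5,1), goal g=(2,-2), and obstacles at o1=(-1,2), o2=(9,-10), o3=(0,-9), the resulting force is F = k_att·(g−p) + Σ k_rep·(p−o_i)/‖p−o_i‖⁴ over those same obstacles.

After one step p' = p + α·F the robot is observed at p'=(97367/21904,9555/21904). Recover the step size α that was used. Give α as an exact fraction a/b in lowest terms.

α = 1/8

F_att = 3/2·(g−p) = 3/2·(-3,-3) = (-4.5000,-4.5000)
o1: d²=37 ≤ ρ²=48; F_rep = 14·(6,-1)/37² = (0.0614,-0.0102)
o2: d²=137 > ρ²=48 → inactive
o3: d²=125 > ρ²=48 → inactive
F = F_att + ΣF_rep = (-4.4386,-4.5102)
Δp = p'−p = (-0.5548,-0.5638); α = Δx/Fx = (-12153/21904) / (-12153/2738) = 1/8
check: Δy/Fy = (-12349/21904) / (-12349/2738) = 1/8 ✓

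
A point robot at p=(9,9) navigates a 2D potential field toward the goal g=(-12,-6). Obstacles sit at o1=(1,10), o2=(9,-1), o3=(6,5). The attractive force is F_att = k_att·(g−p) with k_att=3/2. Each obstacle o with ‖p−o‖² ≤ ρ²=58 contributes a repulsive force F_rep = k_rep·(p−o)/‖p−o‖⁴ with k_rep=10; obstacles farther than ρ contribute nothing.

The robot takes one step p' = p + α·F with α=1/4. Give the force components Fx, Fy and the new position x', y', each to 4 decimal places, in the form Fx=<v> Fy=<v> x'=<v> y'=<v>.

Fx=-31.4520 Fy=-22.4360 x'=1.1370 y'=3.3910

F_att = 3/2·(g−p) = 3/2·(-21,-15) = (-31.5000,-22.5000)
o1: d²=65 > ρ²=58 → inactive
o2: d²=100 > ρ²=58 → inactive
o3: d²=25 ≤ ρ²=58; F_rep = 10·(3,4)/25² = (0.0480,0.0640)
F = F_att + ΣF_rep = (-31.4520,-22.4360)
p' = p + 1/4·F = (1.1370,3.3910)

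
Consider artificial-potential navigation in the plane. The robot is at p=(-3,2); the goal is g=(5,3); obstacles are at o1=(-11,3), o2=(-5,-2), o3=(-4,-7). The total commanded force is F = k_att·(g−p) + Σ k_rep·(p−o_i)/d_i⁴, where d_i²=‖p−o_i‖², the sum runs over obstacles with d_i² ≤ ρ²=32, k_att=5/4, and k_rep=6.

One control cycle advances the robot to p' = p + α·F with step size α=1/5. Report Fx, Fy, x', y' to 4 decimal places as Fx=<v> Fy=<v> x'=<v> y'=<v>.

Fx=10.0300 Fy=1.3100 x'=-0.9940 y'=2.2620

F_att = 5/4·(g−p) = 5/4·(8,1) = (10.0000,1.2500)
o1: d²=65 > ρ²=32 → inactive
o2: d²=20 ≤ ρ²=32; F_rep = 6·(2,4)/20² = (0.0300,0.0600)
o3: d²=82 > ρ²=32 → inactive
F = F_att + ΣF_rep = (10.0300,1.3100)
p' = p + 1/5·F = (-0.9940,2.2620)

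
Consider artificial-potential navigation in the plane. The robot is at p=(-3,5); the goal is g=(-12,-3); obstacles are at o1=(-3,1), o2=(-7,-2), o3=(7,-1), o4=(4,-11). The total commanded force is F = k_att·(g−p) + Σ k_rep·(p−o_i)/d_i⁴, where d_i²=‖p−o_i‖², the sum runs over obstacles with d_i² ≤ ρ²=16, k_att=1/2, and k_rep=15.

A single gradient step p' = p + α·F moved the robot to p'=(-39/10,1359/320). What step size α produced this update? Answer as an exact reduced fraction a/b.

F_att = 1/2·(g−p) = 1/2·(-9,-8) = (-4.5000,-4.0000)
o1: d²=16 ≤ ρ²=16; F_rep = 15·(0,4)/16² = (0.0000,0.2344)
o2: d²=65 > ρ²=16 → inactive
o3: d²=136 > ρ²=16 → inactive
o4: d²=305 > ρ²=16 → inactive
F = F_att + ΣF_rep = (-4.5000,-3.7656)
Δp = p'−p = (-0.9000,-0.7531); α = Δx/Fx = (-9/10) / (-9/2) = 1/5
check: Δy/Fy = (-241/320) / (-241/64) = 1/5 ✓

α = 1/5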